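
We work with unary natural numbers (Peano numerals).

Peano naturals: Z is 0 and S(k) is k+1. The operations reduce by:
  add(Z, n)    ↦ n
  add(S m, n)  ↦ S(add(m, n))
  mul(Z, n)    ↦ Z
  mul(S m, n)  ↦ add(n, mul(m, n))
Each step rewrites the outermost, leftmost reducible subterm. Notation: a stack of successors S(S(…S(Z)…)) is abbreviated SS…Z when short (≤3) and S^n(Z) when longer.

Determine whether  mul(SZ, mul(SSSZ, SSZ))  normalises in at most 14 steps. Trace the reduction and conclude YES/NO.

Answer: NO — after 14 steps the term is S(S(S(S(add(add(SSZ, mul(Z, SSZ)), mul(Z, mul(SSSZ, SSZ))))))), not yet normal

Reduction:
  start: mul(SZ, mul(SSSZ, SSZ))
  →1  add(mul(SSSZ, SSZ), mul(Z, mul(SSSZ, SSZ)))
  →2  add(add(SSZ, mul(SSZ, SSZ)), mul(Z, mul(SSSZ, SSZ)))
  →3  add(S(add(SZ, mul(SSZ, SSZ))), mul(Z, mul(SSSZ, SSZ)))
  →4  S(add(add(SZ, mul(SSZ, SSZ)), mul(Z, mul(SSSZ, SSZ))))
  →5  S(add(S(add(Z, mul(SSZ, SSZ))), mul(Z, mul(SSSZ, SSZ))))
  →6  S(S(add(add(Z, mul(SSZ, SSZ)), mul(Z, mul(SSSZ, SSZ)))))
  →7  S(S(add(mul(SSZ, SSZ), mul(Z, mul(SSSZ, SSZ)))))
  →8  S(S(add(add(SSZ, mul(SZ, SSZ)), mul(Z, mul(SSSZ, SSZ)))))
  →9  S(S(add(S(add(SZ, mul(SZ, SSZ))), mul(Z, mul(SSSZ, SSZ)))))
  →10  S(S(S(add(add(SZ, mul(SZ, SSZ)), mul(Z, mul(SSSZ, SSZ))))))
  →11  S(S(S(add(S(add(Z, mul(SZ, SSZ))), mul(Z, mul(SSSZ, SSZ))))))
  →12  S(S(S(S(add(add(Z, mul(SZ, SSZ)), mul(Z, mul(SSSZ, SSZ)))))))
  →13  S(S(S(S(add(mul(SZ, SSZ), mul(Z, mul(SSSZ, SSZ)))))))
  →14  S(S(S(S(add(add(SSZ, mul(Z, SSZ)), mul(Z, mul(SSSZ, SSZ)))))))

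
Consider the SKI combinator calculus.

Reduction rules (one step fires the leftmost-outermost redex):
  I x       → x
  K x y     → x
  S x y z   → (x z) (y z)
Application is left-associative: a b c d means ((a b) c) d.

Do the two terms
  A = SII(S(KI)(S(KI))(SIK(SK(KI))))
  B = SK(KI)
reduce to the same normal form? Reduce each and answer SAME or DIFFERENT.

Answer: SAME — A ⇓ SK(KI), B ⇓ SK(KI)

Reduction:
Term A:
  start: SII(S(KI)(S(KI))(SIK(SK(KI))))
  step 1: I(S(KI)(S(KI))(SIK(SK(KI))))(I(S(KI)(S(KI))(SIK(SK(KI)))))
  step 2: S(KI)(S(KI))(SIK(SK(KI)))(I(S(KI)(S(KI))(SIK(SK(KI)))))
  step 3: KI(SIK(SK(KI)))(S(KI)(SIK(SK(KI))))(I(S(KI)(S(KI))(SIK(SK(KI)))))
  step 4: I(S(KI)(SIK(SK(KI))))(I(S(KI)(S(KI))(SIK(SK(KI)))))
  step 5: S(KI)(SIK(SK(KI)))(I(S(KI)(S(KI))(SIK(SK(KI)))))
  step 6: KI(I(S(KI)(S(KI))(SIK(SK(KI)))))(SIK(SK(KI))(I(S(KI)(S(KI))(SIK(SK(KI))))))
  step 7: I(SIK(SK(KI))(I(S(KI)(S(KI))(SIK(SK(KI))))))
  step 8: SIK(SK(KI))(I(S(KI)(S(KI))(SIK(SK(KI)))))
  step 9: I(SK(KI))(K(SK(KI)))(I(S(KI)(S(KI))(SIK(SK(KI)))))
  step 10: SK(KI)(K(SK(KI)))(I(S(KI)(S(KI))(SIK(SK(KI)))))
  step 11: K(K(SK(KI)))(KI(K(SK(KI))))(I(S(KI)(S(KI))(SIK(SK(KI)))))
  step 12: K(SK(KI))(I(S(KI)(S(KI))(SIK(SK(KI)))))
  step 13: SK(KI)

Term B:
  start: SK(KI)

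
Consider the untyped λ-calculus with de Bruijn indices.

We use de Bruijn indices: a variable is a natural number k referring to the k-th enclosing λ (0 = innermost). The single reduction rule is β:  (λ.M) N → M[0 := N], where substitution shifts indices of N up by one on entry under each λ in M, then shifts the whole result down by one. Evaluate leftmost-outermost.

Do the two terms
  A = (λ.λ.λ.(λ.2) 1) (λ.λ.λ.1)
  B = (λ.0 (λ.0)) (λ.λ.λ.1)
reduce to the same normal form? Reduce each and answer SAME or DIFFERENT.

Answer: SAME — A ⇓ λ.λ.1, B ⇓ λ.λ.1

Reduction:
Term A:
  start: (λ.λ.λ.(λ.2) 1) (λ.λ.λ.1)
  [1] λ.λ.(λ.2) 1
  [2] λ.λ.1

Term B:
  start: (λ.0 (λ.0)) (λ.λ.λ.1)
  [1] (λ.λ.λ.1) (λ.0)
  [2] λ.λ.1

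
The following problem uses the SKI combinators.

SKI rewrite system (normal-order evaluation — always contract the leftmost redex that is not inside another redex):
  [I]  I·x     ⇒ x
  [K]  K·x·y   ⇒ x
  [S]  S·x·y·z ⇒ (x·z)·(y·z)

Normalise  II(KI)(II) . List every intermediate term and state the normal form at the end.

Answer: normal form = I  (in 3 steps)

Working:
  start: II(KI)(II)
  [1] I(KI)(II)
  [2] KI(II)
  [3] I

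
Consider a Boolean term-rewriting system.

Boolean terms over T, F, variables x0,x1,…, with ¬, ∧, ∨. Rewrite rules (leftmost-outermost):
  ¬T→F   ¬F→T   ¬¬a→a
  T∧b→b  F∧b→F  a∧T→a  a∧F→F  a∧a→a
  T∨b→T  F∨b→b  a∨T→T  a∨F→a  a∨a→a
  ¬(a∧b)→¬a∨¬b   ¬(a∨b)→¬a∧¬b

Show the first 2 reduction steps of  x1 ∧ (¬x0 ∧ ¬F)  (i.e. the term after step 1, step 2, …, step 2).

  start: x1 ∧ (¬x0 ∧ ¬F)
  [1] x1 ∧ (¬x0 ∧ T)
  [2] x1 ∧ ¬x0

Answer: after 2 steps: x1 ∧ ¬x0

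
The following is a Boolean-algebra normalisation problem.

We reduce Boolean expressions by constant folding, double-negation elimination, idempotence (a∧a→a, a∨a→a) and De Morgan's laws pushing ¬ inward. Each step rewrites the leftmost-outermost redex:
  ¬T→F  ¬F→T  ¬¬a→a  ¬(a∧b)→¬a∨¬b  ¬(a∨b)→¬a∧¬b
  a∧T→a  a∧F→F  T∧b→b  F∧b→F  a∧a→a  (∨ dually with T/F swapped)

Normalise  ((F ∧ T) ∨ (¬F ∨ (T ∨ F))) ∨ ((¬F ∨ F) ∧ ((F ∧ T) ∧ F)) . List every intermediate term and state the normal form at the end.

  start: ((F ∧ T) ∨ (¬F ∨ (T ∨ F))) ∨ ((¬F ∨ F) ∧ ((F ∧ T) ∧ F))
  [1] (F ∨ (¬F ∨ (T ∨ F))) ∨ ((¬F ∨ F) ∧ ((F ∧ T) ∧ F))
  [2] (¬F ∨ (T ∨ F)) ∨ ((¬F ∨ F) ∧ ((F ∧ T) ∧ F))
  [3] (T ∨ (T ∨ F)) ∨ ((¬F ∨ F) ∧ ((F ∧ T) ∧ F))
  [4] T ∨ ((¬F ∨ F) ∧ ((F ∧ T) ∧ F))
  [5] T

Answer: normal form = T  (in 5 steps)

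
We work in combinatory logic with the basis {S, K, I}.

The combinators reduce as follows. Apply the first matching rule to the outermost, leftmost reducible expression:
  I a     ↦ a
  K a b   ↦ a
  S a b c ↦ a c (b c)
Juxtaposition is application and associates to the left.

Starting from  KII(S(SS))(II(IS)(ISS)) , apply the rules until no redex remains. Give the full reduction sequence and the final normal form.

Answer: normal form = S(SS)(S(SS))  (in 6 steps)

Reduction:
  start: KII(S(SS))(II(IS)(ISS))
  step 1: I(S(SS))(II(IS)(ISS))
  step 2: S(SS)(II(IS)(ISS))
  step 3: S(SS)(I(IS)(ISS))
  step 4: S(SS)(IS(ISS))
  step 5: S(SS)(S(ISS))
  step 6: S(SS)(S(SS))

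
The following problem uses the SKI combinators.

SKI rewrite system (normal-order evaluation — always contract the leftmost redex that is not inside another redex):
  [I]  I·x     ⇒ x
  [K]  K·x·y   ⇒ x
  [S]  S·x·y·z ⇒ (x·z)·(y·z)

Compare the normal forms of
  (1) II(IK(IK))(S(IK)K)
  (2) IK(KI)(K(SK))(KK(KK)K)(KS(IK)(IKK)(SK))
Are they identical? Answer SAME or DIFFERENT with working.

Answer: DIFFERENT — A ⇓ K, B ⇓ S(KK)(SK)

Derivation:
Term A:
  start: II(IK(IK))(S(IK)K)
  [1] I(IK(IK))(S(IK)K)
  [2] IK(IK)(S(IK)K)
  [3] K(IK)(S(IK)K)
  [4] IK
  [5] K

Term B:
  start: IK(KI)(K(SK))(KK(KK)K)(KS(IK)(IKK)(SK))
  [1] K(KI)(K(SK))(KK(KK)K)(KS(IK)(IKK)(SK))
  [2] KI(KK(KK)K)(KS(IK)(IKK)(SK))
  [3] I(KS(IK)(IKK)(SK))
  [4] KS(IK)(IKK)(SK)
  [5] S(IKK)(SK)
  [6] S(KK)(SK)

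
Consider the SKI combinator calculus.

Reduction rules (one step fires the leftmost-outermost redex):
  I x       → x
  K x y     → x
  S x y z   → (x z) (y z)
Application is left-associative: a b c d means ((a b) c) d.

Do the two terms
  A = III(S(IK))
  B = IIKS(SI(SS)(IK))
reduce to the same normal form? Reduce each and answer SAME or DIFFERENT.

Term A:
  start: III(S(IK))
  step 1: II(S(IK))
  step 2: I(S(IK))
  step 3: S(IK)
  step 4: SK

Term B:
  start: IIKS(SI(SS)(IK))
  step 1: IKS(SI(SS)(IK))
  step 2: KS(SI(SS)(IK))
  step 3: S

Answer: DIFFERENT — A ⇓ SK, B ⇓ S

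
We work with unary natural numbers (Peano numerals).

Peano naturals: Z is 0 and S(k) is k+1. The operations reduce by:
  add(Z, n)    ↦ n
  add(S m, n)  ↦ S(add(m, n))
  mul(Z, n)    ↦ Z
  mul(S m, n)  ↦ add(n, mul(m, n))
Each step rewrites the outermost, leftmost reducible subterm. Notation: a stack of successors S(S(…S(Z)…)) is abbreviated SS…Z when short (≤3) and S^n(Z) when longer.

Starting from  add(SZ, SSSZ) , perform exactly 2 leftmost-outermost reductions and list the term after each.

Answer: after 2 steps: S^4(Z)

Working:
  start: add(SZ, SSSZ)
  step 1: S(add(Z, SSSZ))
  step 2: S^4(Z)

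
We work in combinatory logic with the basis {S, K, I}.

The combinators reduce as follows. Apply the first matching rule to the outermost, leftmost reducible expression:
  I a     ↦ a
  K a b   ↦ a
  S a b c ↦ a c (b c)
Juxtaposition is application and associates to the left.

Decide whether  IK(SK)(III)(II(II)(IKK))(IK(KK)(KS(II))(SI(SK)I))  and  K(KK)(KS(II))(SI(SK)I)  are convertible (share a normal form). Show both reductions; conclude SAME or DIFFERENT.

Term A:
  start: IK(SK)(III)(II(II)(IKK))(IK(KK)(KS(II))(SI(SK)I))
  →1  K(SK)(III)(II(II)(IKK))(IK(KK)(KS(II))(SI(SK)I))
  →2  SK(II(II)(IKK))(IK(KK)(KS(II))(SI(SK)I))
  →3  K(IK(KK)(KS(II))(SI(SK)I))(II(II)(IKK)(IK(KK)(KS(II))(SI(SK)I)))
  →4  IK(KK)(KS(II))(SI(SK)I)
  →5  K(KK)(KS(II))(SI(SK)I)
  →6  KK(SI(SK)I)
  →7  K

Term B:
  start: K(KK)(KS(II))(SI(SK)I)
  →1  KK(SI(SK)I)
  →2  K

Answer: SAME — A ⇓ K, B ⇓ K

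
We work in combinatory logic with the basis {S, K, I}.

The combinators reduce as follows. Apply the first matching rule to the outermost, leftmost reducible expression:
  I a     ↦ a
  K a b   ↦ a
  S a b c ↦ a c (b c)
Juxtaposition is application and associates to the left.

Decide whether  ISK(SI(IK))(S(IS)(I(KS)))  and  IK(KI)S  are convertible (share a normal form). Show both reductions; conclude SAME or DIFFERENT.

Term A:
  start: ISK(SI(IK))(S(IS)(I(KS)))
  [1] SK(SI(IK))(S(IS)(I(KS)))
  [2] K(S(IS)(I(KS)))(SI(IK)(S(IS)(I(KS))))
  [3] S(IS)(I(KS))
  [4] SS(I(KS))
  [5] SS(KS)

Term B:
  start: IK(KI)S
  [1] K(KI)S
  [2] KI

Answer: DIFFERENT — A ⇓ SS(KS), B ⇓ KI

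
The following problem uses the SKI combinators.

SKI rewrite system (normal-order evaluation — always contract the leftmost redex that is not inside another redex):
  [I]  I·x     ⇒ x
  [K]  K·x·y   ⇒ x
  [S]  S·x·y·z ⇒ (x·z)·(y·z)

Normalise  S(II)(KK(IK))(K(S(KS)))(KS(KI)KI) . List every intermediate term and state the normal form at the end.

Answer: normal form = S(KS)(SKI)  (in 5 steps)

Derivation:
  start: S(II)(KK(IK))(K(S(KS)))(KS(KI)KI)
  [1] II(K(S(KS)))(KK(IK)(K(S(KS))))(KS(KI)KI)
  [2] I(K(S(KS)))(KK(IK)(K(S(KS))))(KS(KI)KI)
  [3] K(S(KS))(KK(IK)(K(S(KS))))(KS(KI)KI)
  [4] S(KS)(KS(KI)KI)
  [5] S(KS)(SKI)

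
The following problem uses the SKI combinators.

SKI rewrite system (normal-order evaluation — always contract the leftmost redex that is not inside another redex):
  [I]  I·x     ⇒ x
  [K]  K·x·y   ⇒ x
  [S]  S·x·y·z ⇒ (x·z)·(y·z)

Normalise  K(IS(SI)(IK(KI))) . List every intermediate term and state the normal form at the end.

Answer: normal form = K(S(SI)(K(KI)))  (in 2 steps)

Reduction:
  start: K(IS(SI)(IK(KI)))
  step 1: K(S(SI)(IK(KI)))
  step 2: K(S(SI)(K(KI)))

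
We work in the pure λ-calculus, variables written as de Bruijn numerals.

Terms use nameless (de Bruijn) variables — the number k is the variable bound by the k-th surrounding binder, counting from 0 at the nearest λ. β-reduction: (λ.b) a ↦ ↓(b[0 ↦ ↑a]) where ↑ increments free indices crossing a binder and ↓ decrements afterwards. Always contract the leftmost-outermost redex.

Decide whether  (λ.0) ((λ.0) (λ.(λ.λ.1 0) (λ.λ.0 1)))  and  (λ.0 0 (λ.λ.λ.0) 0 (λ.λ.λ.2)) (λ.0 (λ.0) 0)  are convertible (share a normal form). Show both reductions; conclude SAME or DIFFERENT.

Answer: DIFFERENT — A ⇓ λ.λ.λ.0 1, B ⇓ λ.λ.0

Derivation:
Term A:
  start: (λ.0) ((λ.0) (λ.(λ.λ.1 0) (λ.λ.0 1)))
  [1] (λ.0) (λ.(λ.λ.1 0) (λ.λ.0 1))
  [2] λ.(λ.λ.1 0) (λ.λ.0 1)
  [3] λ.λ.(λ.λ.0 1) 0
  [4] λ.λ.λ.0 1

Term B:
  start: (λ.0 0 (λ.λ.λ.0) 0 (λ.λ.λ.2)) (λ.0 (λ.0) 0)
  [1] (λ.0 (λ.0) 0) (λ.0 (λ.0) 0) (λ.λ.λ.0) (λ.0 (λ.0) 0) (λ.λ.λ.2)
  [2] (λ.0 (λ.0) 0) (λ.0) (λ.0 (λ.0) 0) (λ.λ.λ.0) (λ.0 (λ.0) 0) (λ.λ.λ.2)
  [3] (λ.0) (λ.0) (λ.0) (λ.0 (λ.0) 0) (λ.λ.λ.0) (λ.0 (λ.0) 0) (λ.λ.λ.2)
  [4] (λ.0) (λ.0) (λ.0 (λ.0) 0) (λ.λ.λ.0) (λ.0 (λ.0) 0) (λ.λ.λ.2)
  [5] (λ.0) (λ.0 (λ.0) 0) (λ.λ.λ.0) (λ.0 (λ.0) 0) (λ.λ.λ.2)
  [6] (λ.0 (λ.0) 0) (λ.λ.λ.0) (λ.0 (λ.0) 0) (λ.λ.λ.2)
  [7] (λ.λ.λ.0) (λ.0) (λ.λ.λ.0) (λ.0 (λ.0) 0) (λ.λ.λ.2)
  [8] (λ.λ.0) (λ.λ.λ.0) (λ.0 (λ.0) 0) (λ.λ.λ.2)
  [9] (λ.0) (λ.0 (λ.0) 0) (λ.λ.λ.2)
  [10] (λ.0 (λ.0) 0) (λ.λ.λ.2)
  [11] (λ.λ.λ.2) (λ.0) (λ.λ.λ.2)
  [12] (λ.λ.λ.0) (λ.λ.λ.2)
  [13] λ.λ.0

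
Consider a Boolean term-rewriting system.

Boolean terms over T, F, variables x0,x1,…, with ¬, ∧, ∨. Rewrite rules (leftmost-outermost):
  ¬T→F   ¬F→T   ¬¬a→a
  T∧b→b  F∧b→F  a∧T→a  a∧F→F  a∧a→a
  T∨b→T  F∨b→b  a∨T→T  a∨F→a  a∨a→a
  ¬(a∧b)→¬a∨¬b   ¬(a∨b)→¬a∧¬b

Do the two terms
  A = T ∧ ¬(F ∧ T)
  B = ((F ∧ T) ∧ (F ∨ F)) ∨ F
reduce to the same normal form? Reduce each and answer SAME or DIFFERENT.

Answer: DIFFERENT — A ⇓ T, B ⇓ F

Reduction:
Term A:
  start: T ∧ ¬(F ∧ T)
  [1] ¬(F ∧ T)
  [2] ¬F ∨ ¬T
  [3] T ∨ ¬T
  [4] T

Term B:
  start: ((F ∧ T) ∧ (F ∨ F)) ∨ F
  [1] (F ∧ T) ∧ (F ∨ F)
  [2] F ∧ (F ∨ F)
  [3] F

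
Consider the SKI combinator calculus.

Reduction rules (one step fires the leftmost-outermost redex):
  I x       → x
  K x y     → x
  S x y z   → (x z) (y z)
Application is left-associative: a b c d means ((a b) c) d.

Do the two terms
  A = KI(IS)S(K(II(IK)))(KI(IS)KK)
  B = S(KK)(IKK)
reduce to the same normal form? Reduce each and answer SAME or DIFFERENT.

Term A:
  start: KI(IS)S(K(II(IK)))(KI(IS)KK)
  →1  IS(K(II(IK)))(KI(IS)KK)
  →2  S(K(II(IK)))(KI(IS)KK)
  →3  S(K(I(IK)))(KI(IS)KK)
  →4  S(K(IK))(KI(IS)KK)
  →5  S(KK)(KI(IS)KK)
  →6  S(KK)(IKK)
  →7  S(KK)(KK)

Term B:
  start: S(KK)(IKK)
  →1  S(KK)(KK)

Answer: SAME — A ⇓ S(KK)(KK), B ⇓ S(KK)(KK)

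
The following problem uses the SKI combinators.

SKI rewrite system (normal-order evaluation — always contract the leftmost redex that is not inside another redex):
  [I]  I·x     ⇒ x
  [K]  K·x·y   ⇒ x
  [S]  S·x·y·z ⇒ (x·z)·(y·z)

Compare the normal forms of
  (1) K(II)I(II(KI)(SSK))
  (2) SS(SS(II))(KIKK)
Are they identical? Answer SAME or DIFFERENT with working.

Term A:
  start: K(II)I(II(KI)(SSK))
  step 1: II(II(KI)(SSK))
  step 2: I(II(KI)(SSK))
  step 3: II(KI)(SSK)
  step 4: I(KI)(SSK)
  step 5: KI(SSK)
  step 6: I

Term B:
  start: SS(SS(II))(KIKK)
  step 1: S(KIKK)(SS(II)(KIKK))
  step 2: S(IK)(SS(II)(KIKK))
  step 3: SK(SS(II)(KIKK))
  step 4: SK(S(KIKK)(II(KIKK)))
  step 5: SK(S(IK)(II(KIKK)))
  step 6: SK(SK(II(KIKK)))
  step 7: SK(SK(I(KIKK)))
  step 8: SK(SK(KIKK))
  step 9: SK(SK(IK))
  step 10: SK(SKK)

Answer: DIFFERENT — A ⇓ I, B ⇓ SK(SKK)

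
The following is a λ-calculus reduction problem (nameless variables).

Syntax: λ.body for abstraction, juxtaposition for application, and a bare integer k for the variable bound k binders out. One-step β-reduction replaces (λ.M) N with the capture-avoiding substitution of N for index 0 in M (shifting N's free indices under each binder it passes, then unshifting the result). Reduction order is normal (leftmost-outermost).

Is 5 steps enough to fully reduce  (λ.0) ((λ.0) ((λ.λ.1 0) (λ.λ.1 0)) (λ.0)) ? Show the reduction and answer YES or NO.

  start: (λ.0) ((λ.0) ((λ.λ.1 0) (λ.λ.1 0)) (λ.0))
  [1] (λ.0) ((λ.λ.1 0) (λ.λ.1 0)) (λ.0)
  [2] (λ.λ.1 0) (λ.λ.1 0) (λ.0)
  [3] (λ.(λ.λ.1 0) 0) (λ.0)
  [4] (λ.λ.1 0) (λ.0)
  [5] λ.(λ.0) 0

Answer: NO — after 5 steps the term is λ.(λ.0) 0, not yet normal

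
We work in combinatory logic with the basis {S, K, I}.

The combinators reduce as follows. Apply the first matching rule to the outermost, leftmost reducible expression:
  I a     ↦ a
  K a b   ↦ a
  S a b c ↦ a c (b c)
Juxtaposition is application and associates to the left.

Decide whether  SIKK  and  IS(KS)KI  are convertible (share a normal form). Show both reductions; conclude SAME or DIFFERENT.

Term A:
  start: SIKK
  →1  IK(KK)
  →2  K(KK)

Term B:
  start: IS(KS)KI
  →1  S(KS)KI
  →2  KSI(KI)
  →3  S(KI)

Answer: DIFFERENT — A ⇓ K(KK), B ⇓ S(KI)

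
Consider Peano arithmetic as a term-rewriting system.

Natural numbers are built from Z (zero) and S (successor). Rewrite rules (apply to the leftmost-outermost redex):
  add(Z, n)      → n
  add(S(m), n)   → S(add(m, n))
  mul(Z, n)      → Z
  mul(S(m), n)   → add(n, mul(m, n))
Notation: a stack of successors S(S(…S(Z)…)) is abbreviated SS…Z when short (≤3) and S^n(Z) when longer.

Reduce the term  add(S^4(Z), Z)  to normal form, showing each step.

  start: add(S^4(Z), Z)
  step 1: S(add(SSSZ, Z))
  step 2: S(S(add(SSZ, Z)))
  step 3: S(S(S(add(SZ, Z))))
  step 4: S(S(S(S(add(Z, Z)))))
  step 5: S^4(Z)

Answer: normal form = S^4(Z)  (in 5 steps)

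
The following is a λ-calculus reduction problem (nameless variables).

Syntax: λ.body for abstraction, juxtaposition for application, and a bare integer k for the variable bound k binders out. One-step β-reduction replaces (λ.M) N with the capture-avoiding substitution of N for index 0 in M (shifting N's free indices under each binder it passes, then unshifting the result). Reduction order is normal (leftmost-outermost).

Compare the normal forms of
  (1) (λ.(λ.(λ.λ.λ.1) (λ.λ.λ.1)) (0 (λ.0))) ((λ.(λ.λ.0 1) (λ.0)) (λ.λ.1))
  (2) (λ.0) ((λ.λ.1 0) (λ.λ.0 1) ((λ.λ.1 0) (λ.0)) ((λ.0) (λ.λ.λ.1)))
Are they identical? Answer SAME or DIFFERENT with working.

Answer: SAME — A ⇓ λ.λ.1, B ⇓ λ.λ.1

Derivation:
Term A:
  start: (λ.(λ.(λ.λ.λ.1) (λ.λ.λ.1)) (0 (λ.0))) ((λ.(λ.λ.0 1) (λ.0)) (λ.λ.1))
  →1  (λ.(λ.λ.λ.1) (λ.λ.λ.1)) ((λ.(λ.λ.0 1) (λ.0)) (λ.λ.1) (λ.0))
  →2  (λ.λ.λ.1) (λ.λ.λ.1)
  →3  λ.λ.1

Term B:
  start: (λ.0) ((λ.λ.1 0) (λ.λ.0 1) ((λ.λ.1 0) (λ.0)) ((λ.0) (λ.λ.λ.1)))
  →1  (λ.λ.1 0) (λ.λ.0 1) ((λ.λ.1 0) (λ.0)) ((λ.0) (λ.λ.λ.1))
  →2  (λ.(λ.λ.0 1) 0) ((λ.λ.1 0) (λ.0)) ((λ.0) (λ.λ.λ.1))
  →3  (λ.λ.0 1) ((λ.λ.1 0) (λ.0)) ((λ.0) (λ.λ.λ.1))
  →4  (λ.0 ((λ.λ.1 0) (λ.0))) ((λ.0) (λ.λ.λ.1))
  →5  (λ.0) (λ.λ.λ.1) ((λ.λ.1 0) (λ.0))
  →6  (λ.λ.λ.1) ((λ.λ.1 0) (λ.0))
  →7  λ.λ.1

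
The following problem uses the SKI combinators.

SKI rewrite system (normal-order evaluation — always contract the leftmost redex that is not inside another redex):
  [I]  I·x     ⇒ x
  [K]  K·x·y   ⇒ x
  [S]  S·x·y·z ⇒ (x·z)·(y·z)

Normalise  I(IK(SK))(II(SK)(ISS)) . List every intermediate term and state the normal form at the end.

  start: I(IK(SK))(II(SK)(ISS))
  step 1: IK(SK)(II(SK)(ISS))
  step 2: K(SK)(II(SK)(ISS))
  step 3: SK

Answer: normal form = SK  (in 3 steps)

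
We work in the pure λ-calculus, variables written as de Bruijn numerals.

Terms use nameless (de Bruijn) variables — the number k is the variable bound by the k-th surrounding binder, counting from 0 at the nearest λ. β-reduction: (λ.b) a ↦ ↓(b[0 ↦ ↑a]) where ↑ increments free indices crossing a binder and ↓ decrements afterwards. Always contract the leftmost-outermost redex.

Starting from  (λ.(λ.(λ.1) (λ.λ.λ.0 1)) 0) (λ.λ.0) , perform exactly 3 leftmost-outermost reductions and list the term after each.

  start: (λ.(λ.(λ.1) (λ.λ.λ.0 1)) 0) (λ.λ.0)
  [1] (λ.(λ.1) (λ.λ.λ.0 1)) (λ.λ.0)
  [2] (λ.λ.λ.0) (λ.λ.λ.0 1)
  [3] λ.λ.0

Answer: after 3 steps: λ.λ.0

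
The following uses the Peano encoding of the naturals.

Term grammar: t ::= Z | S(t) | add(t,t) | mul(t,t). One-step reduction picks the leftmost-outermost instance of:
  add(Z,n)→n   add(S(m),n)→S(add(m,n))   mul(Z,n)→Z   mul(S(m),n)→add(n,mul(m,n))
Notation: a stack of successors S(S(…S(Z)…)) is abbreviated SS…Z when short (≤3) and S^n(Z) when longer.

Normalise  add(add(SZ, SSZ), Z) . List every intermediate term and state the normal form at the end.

  start: add(add(SZ, SSZ), Z)
  step 1: add(S(add(Z, SSZ)), Z)
  step 2: S(add(add(Z, SSZ), Z))
  step 3: S(add(SSZ, Z))
  step 4: S(S(add(SZ, Z)))
  step 5: S(S(S(add(Z, Z))))
  step 6: SSSZ

Answer: normal form = SSSZ  (in 6 steps)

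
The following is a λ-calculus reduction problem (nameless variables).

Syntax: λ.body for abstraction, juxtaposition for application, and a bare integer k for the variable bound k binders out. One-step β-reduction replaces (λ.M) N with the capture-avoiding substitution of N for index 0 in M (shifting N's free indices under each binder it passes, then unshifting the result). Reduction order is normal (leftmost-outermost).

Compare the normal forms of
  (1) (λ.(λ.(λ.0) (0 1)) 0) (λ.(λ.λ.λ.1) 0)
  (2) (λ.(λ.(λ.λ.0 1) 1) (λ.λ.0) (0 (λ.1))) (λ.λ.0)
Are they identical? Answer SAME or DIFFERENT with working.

Term A:
  start: (λ.(λ.(λ.0) (0 1)) 0) (λ.(λ.λ.λ.1) 0)
  step 1: (λ.(λ.0) (0 (λ.(λ.λ.λ.1) 0))) (λ.(λ.λ.λ.1) 0)
  step 2: (λ.0) ((λ.(λ.λ.λ.1) 0) (λ.(λ.λ.λ.1) 0))
  step 3: (λ.(λ.λ.λ.1) 0) (λ.(λ.λ.λ.1) 0)
  step 4: (λ.λ.λ.1) (λ.(λ.λ.λ.1) 0)
  step 5: λ.λ.1

Term B:
  start: (λ.(λ.(λ.λ.0 1) 1) (λ.λ.0) (0 (λ.1))) (λ.λ.0)
  step 1: (λ.(λ.λ.0 1) (λ.λ.0)) (λ.λ.0) ((λ.λ.0) (λ.λ.λ.0))
  step 2: (λ.λ.0 1) (λ.λ.0) ((λ.λ.0) (λ.λ.λ.0))
  step 3: (λ.0 (λ.λ.0)) ((λ.λ.0) (λ.λ.λ.0))
  step 4: (λ.λ.0) (λ.λ.λ.0) (λ.λ.0)
  step 5: (λ.0) (λ.λ.0)
  step 6: λ.λ.0

Answer: DIFFERENT — A ⇓ λ.λ.1, B ⇓ λ.λ.0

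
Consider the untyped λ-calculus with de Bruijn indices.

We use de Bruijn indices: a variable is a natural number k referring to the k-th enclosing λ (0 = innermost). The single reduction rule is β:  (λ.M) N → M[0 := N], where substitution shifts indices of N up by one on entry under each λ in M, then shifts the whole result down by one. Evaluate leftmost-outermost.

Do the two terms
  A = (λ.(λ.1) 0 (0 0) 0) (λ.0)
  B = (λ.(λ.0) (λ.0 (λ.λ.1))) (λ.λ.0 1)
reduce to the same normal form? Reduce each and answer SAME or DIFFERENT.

Term A:
  start: (λ.(λ.1) 0 (0 0) 0) (λ.0)
  step 1: (λ.λ.0) (λ.0) ((λ.0) (λ.0)) (λ.0)
  step 2: (λ.0) ((λ.0) (λ.0)) (λ.0)
  step 3: (λ.0) (λ.0) (λ.0)
  step 4: (λ.0) (λ.0)
  step 5: λ.0

Term B:
  start: (λ.(λ.0) (λ.0 (λ.λ.1))) (λ.λ.0 1)
  step 1: (λ.0) (λ.0 (λ.λ.1))
  step 2: λ.0 (λ.λ.1)

Answer: DIFFERENT — A ⇓ λ.0, B ⇓ λ.0 (λ.λ.1)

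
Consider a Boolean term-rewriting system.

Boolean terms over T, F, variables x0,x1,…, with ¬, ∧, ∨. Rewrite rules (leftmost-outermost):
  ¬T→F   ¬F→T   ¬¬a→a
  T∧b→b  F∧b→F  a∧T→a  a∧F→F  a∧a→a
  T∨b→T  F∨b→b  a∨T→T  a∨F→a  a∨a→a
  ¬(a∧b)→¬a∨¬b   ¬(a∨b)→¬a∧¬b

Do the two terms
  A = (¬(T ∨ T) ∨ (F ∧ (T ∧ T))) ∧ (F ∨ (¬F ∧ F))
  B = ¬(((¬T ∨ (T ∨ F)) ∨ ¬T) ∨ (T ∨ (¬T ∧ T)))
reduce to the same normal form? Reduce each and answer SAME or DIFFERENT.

Term A:
  start: (¬(T ∨ T) ∨ (F ∧ (T ∧ T))) ∧ (F ∨ (¬F ∧ F))
  →1  ((¬T ∧ ¬T) ∨ (F ∧ (T ∧ T))) ∧ (F ∨ (¬F ∧ F))
  →2  (¬T ∨ (F ∧ (T ∧ T))) ∧ (F ∨ (¬F ∧ F))
  →3  (F ∨ (F ∧ (T ∧ T))) ∧ (F ∨ (¬F ∧ F))
  →4  (F ∧ (T ∧ T)) ∧ (F ∨ (¬F ∧ F))
  →5  F ∧ (F ∨ (¬F ∧ F))
  →6  F

Term B:
  start: ¬(((¬T ∨ (T ∨ F)) ∨ ¬T) ∨ (T ∨ (¬T ∧ T)))
  →1  ¬((¬T ∨ (T ∨ F)) ∨ ¬T) ∧ ¬(T ∨ (¬T ∧ T))
  →2  (¬(¬T ∨ (T ∨ F)) ∧ ¬¬T) ∧ ¬(T ∨ (¬T ∧ T))
  →3  ((¬¬T ∧ ¬(T ∨ F)) ∧ ¬¬T) ∧ ¬(T ∨ (¬T ∧ T))
  →4  ((T ∧ ¬(T ∨ F)) ∧ ¬¬T) ∧ ¬(T ∨ (¬T ∧ T))
  →5  (¬(T ∨ F) ∧ ¬¬T) ∧ ¬(T ∨ (¬T ∧ T))
  →6  ((¬T ∧ ¬F) ∧ ¬¬T) ∧ ¬(T ∨ (¬T ∧ T))
  →7  ((F ∧ ¬F) ∧ ¬¬T) ∧ ¬(T ∨ (¬T ∧ T))
  →8  (F ∧ ¬¬T) ∧ ¬(T ∨ (¬T ∧ T))
  →9  F ∧ ¬(T ∨ (¬T ∧ T))
  →10  F

Answer: SAME — A ⇓ F, B ⇓ F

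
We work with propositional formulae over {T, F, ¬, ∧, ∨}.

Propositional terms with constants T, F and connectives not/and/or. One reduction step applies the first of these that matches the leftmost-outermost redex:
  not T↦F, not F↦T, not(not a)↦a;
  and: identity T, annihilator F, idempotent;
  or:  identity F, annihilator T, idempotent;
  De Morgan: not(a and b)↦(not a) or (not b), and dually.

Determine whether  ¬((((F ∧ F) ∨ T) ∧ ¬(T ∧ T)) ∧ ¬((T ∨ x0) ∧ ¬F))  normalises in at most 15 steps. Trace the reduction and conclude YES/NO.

Answer: YES — reaches normal form T in 12 ≤ 15 steps

Working:
  start: ¬((((F ∧ F) ∨ T) ∧ ¬(T ∧ T)) ∧ ¬((T ∨ x0) ∧ ¬F))
  step 1: ¬(((F ∧ F) ∨ T) ∧ ¬(T ∧ T)) ∨ ¬¬((T ∨ x0) ∧ ¬F)
  step 2: (¬((F ∧ F) ∨ T) ∨ ¬¬(T ∧ T)) ∨ ¬¬((T ∨ x0) ∧ ¬F)
  step 3: ((¬(F ∧ F) ∧ ¬T) ∨ ¬¬(T ∧ T)) ∨ ¬¬((T ∨ x0) ∧ ¬F)
  step 4: (((¬F ∨ ¬F) ∧ ¬T) ∨ ¬¬(T ∧ T)) ∨ ¬¬((T ∨ x0) ∧ ¬F)
  step 5: ((¬F ∧ ¬T) ∨ ¬¬(T ∧ T)) ∨ ¬¬((T ∨ x0) ∧ ¬F)
  step 6: ((T ∧ ¬T) ∨ ¬¬(T ∧ T)) ∨ ¬¬((T ∨ x0) ∧ ¬F)
  step 7: (¬T ∨ ¬¬(T ∧ T)) ∨ ¬¬((T ∨ x0) ∧ ¬F)
  step 8: (F ∨ ¬¬(T ∧ T)) ∨ ¬¬((T ∨ x0) ∧ ¬F)
  step 9: ¬¬(T ∧ T) ∨ ¬¬((T ∨ x0) ∧ ¬F)
  step 10: (T ∧ T) ∨ ¬¬((T ∨ x0) ∧ ¬F)
  step 11: T ∨ ¬¬((T ∨ x0) ∧ ¬F)
  step 12: T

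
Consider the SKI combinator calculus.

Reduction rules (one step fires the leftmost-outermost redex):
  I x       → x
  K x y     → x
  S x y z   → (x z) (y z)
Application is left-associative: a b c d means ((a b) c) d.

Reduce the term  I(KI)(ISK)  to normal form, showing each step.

  start: I(KI)(ISK)
  [1] KI(ISK)
  [2] I

Answer: normal form = I  (in 2 steps)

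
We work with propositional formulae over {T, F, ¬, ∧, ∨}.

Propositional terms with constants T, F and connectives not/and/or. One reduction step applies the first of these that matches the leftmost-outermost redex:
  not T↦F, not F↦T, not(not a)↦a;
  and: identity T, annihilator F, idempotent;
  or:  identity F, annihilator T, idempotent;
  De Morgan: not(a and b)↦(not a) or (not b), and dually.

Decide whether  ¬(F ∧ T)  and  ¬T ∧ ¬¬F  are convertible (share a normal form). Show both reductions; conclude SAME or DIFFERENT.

Answer: DIFFERENT — A ⇓ T, B ⇓ F

Derivation:
Term A:
  start: ¬(F ∧ T)
  step 1: ¬F ∨ ¬T
  step 2: T ∨ ¬T
  step 3: T

Term B:
  start: ¬T ∧ ¬¬F
  step 1: F ∧ ¬¬F
  step 2: F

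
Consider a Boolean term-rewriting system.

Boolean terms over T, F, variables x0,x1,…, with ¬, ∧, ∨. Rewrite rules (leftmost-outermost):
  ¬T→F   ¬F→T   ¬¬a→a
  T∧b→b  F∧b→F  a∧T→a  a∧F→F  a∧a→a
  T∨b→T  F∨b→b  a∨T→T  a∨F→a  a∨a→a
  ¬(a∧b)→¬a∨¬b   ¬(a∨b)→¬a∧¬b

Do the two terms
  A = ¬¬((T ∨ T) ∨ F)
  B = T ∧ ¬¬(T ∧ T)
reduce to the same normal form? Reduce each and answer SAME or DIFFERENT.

Term A:
  start: ¬¬((T ∨ T) ∨ F)
  step 1: (T ∨ T) ∨ F
  step 2: T ∨ T
  step 3: T

Term B:
  start: T ∧ ¬¬(T ∧ T)
  step 1: ¬¬(T ∧ T)
  step 2: T ∧ T
  step 3: T

Answer: SAME — A ⇓ T, B ⇓ T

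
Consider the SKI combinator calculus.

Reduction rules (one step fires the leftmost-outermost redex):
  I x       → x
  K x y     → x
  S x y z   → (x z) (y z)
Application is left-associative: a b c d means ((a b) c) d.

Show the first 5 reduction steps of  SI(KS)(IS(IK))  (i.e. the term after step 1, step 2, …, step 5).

Answer: after 5 steps: SKS

Derivation:
  start: SI(KS)(IS(IK))
  [1] I(IS(IK))(KS(IS(IK)))
  [2] IS(IK)(KS(IS(IK)))
  [3] S(IK)(KS(IS(IK)))
  [4] SK(KS(IS(IK)))
  [5] SKS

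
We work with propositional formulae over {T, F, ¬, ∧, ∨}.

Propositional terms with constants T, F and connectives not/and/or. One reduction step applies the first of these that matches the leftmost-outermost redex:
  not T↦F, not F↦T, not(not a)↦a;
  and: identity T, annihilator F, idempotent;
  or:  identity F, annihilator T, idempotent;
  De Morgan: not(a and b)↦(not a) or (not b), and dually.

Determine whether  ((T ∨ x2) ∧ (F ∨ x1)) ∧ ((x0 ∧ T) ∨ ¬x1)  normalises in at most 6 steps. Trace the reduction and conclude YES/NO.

  start: ((T ∨ x2) ∧ (F ∨ x1)) ∧ ((x0 ∧ T) ∨ ¬x1)
  [1] (T ∧ (F ∨ x1)) ∧ ((x0 ∧ T) ∨ ¬x1)
  [2] (F ∨ x1) ∧ ((x0 ∧ T) ∨ ¬x1)
  [3] x1 ∧ ((x0 ∧ T) ∨ ¬x1)
  [4] x1 ∧ (x0 ∨ ¬x1)

Answer: YES — reaches normal form x1 ∧ (x0 ∨ ¬x1) in 4 ≤ 6 steps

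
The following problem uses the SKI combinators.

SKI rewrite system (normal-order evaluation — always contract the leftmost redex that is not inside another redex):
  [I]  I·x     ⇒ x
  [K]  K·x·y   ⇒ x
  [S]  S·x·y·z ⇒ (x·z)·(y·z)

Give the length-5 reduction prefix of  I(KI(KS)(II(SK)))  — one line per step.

  start: I(KI(KS)(II(SK)))
  [1] KI(KS)(II(SK))
  [2] I(II(SK))
  [3] II(SK)
  [4] I(SK)
  [5] SK

Answer: after 5 steps: SK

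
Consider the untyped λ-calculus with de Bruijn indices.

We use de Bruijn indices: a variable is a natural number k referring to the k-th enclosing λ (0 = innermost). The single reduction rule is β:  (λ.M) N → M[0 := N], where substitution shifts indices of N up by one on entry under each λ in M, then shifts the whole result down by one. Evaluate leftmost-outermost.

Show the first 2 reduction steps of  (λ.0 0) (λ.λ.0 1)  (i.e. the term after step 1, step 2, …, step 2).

  start: (λ.0 0) (λ.λ.0 1)
  →1  (λ.λ.0 1) (λ.λ.0 1)
  →2  λ.0 (λ.λ.0 1)

Answer: after 2 steps: λ.0 (λ.λ.0 1)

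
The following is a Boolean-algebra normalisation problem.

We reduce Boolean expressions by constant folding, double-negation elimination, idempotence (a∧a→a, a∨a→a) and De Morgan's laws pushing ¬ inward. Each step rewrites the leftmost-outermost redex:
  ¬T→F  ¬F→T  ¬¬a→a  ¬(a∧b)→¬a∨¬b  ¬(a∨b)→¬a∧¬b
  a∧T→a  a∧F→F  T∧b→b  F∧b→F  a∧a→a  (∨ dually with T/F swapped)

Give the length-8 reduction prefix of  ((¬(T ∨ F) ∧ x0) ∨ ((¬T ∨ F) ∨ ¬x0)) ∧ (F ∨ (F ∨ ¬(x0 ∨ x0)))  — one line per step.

  start: ((¬(T ∨ F) ∧ x0) ∨ ((¬T ∨ F) ∨ ¬x0)) ∧ (F ∨ (F ∨ ¬(x0 ∨ x0)))
  [1] (((¬T ∧ ¬F) ∧ x0) ∨ ((¬T ∨ F) ∨ ¬x0)) ∧ (F ∨ (F ∨ ¬(x0 ∨ x0)))
  [2] (((F ∧ ¬F) ∧ x0) ∨ ((¬T ∨ F) ∨ ¬x0)) ∧ (F ∨ (F ∨ ¬(x0 ∨ x0)))
  [3] ((F ∧ x0) ∨ ((¬T ∨ F) ∨ ¬x0)) ∧ (F ∨ (F ∨ ¬(x0 ∨ x0)))
  [4] (F ∨ ((¬T ∨ F) ∨ ¬x0)) ∧ (F ∨ (F ∨ ¬(x0 ∨ x0)))
  [5] ((¬T ∨ F) ∨ ¬x0) ∧ (F ∨ (F ∨ ¬(x0 ∨ x0)))
  [6] (¬T ∨ ¬x0) ∧ (F ∨ (F ∨ ¬(x0 ∨ x0)))
  [7] (F ∨ ¬x0) ∧ (F ∨ (F ∨ ¬(x0 ∨ x0)))
  [8] ¬x0 ∧ (F ∨ (F ∨ ¬(x0 ∨ x0)))

Answer: after 8 steps: ¬x0 ∧ (F ∨ (F ∨ ¬(x0 ∨ x0)))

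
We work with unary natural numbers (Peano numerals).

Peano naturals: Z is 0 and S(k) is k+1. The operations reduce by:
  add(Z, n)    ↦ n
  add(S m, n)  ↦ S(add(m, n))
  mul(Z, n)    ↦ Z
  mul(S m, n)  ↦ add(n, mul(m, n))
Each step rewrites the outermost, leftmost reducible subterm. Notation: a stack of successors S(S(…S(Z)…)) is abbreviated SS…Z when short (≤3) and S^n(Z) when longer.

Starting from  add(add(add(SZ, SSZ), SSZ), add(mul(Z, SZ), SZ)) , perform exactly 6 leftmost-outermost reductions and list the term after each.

Answer: after 6 steps: S(S(add(add(SZ, SSZ), add(mul(Z, SZ), SZ))))

Derivation:
  start: add(add(add(SZ, SSZ), SSZ), add(mul(Z, SZ), SZ))
  step 1: add(add(S(add(Z, SSZ)), SSZ), add(mul(Z, SZ), SZ))
  step 2: add(S(add(add(Z, SSZ), SSZ)), add(mul(Z, SZ), SZ))
  step 3: S(add(add(add(Z, SSZ), SSZ), add(mul(Z, SZ), SZ)))
  step 4: S(add(add(SSZ, SSZ), add(mul(Z, SZ), SZ)))
  step 5: S(add(S(add(SZ, SSZ)), add(mul(Z, SZ), SZ)))
  step 6: S(S(add(add(SZ, SSZ), add(mul(Z, SZ), SZ))))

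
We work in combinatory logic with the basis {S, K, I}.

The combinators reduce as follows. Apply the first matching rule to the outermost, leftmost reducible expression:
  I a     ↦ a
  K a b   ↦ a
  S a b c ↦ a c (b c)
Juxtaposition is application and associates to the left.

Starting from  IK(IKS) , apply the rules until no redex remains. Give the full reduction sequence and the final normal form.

Answer: normal form = K(KS)  (in 2 steps)

Reduction:
  start: IK(IKS)
  [1] K(IKS)
  [2] K(KS)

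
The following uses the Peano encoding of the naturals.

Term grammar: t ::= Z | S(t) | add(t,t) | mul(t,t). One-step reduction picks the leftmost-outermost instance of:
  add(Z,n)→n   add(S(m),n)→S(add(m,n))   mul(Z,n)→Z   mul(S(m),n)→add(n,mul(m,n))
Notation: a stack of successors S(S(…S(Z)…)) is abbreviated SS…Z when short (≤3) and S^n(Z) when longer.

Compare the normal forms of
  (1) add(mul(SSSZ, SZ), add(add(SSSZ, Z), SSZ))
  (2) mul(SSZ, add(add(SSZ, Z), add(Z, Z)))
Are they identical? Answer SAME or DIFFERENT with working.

Term A:
  start: add(mul(SSSZ, SZ), add(add(SSSZ, Z), SSZ))
  →1  add(add(SZ, mul(SSZ, SZ)), add(add(SSSZ, Z), SSZ))
  →2  add(S(add(Z, mul(SSZ, SZ))), add(add(SSSZ, Z), SSZ))
  →3  S(add(add(Z, mul(SSZ, SZ)), add(add(SSSZ, Z), SSZ)))
  →4  S(add(mul(SSZ, SZ), add(add(SSSZ, Z), SSZ)))
  →5  S(add(add(SZ, mul(SZ, SZ)), add(add(SSSZ, Z), SSZ)))
  →6  S(add(S(add(Z, mul(SZ, SZ))), add(add(SSSZ, Z), SSZ)))
  →7  S(S(add(add(Z, mul(SZ, SZ)), add(add(SSSZ, Z), SSZ))))
  →8  S(S(add(mul(SZ, SZ), add(add(SSSZ, Z), SSZ))))
  →9  S(S(add(add(SZ, mul(Z, SZ)), add(add(SSSZ, Z), SSZ))))
  →10  S(S(add(S(add(Z, mul(Z, SZ))), add(add(SSSZ, Z), SSZ))))
  →11  S(S(S(add(add(Z, mul(Z, SZ)), add(add(SSSZ, Z), SSZ)))))
  →12  S(S(S(add(mul(Z, SZ), add(add(SSSZ, Z), SSZ)))))
  →13  S(S(S(add(Z, add(add(SSSZ, Z), SSZ)))))
  →14  S(S(S(add(add(SSSZ, Z), SSZ))))
  →15  S(S(S(add(S(add(SSZ, Z)), SSZ))))
  →16  S(S(S(S(add(add(SSZ, Z), SSZ)))))
  →17  S(S(S(S(add(S(add(SZ, Z)), SSZ)))))
  →18  S(S(S(S(S(add(add(SZ, Z), SSZ))))))
  →19  S(S(S(S(S(add(S(add(Z, Z)), SSZ))))))
  →20  S(S(S(S(S(S(add(add(Z, Z), SSZ)))))))
  →21  S(S(S(S(S(S(add(Z, SSZ)))))))
  →22  S^8(Z)

Term B:
  start: mul(SSZ, add(add(SSZ, Z), add(Z, Z)))
  →1  add(add(add(SSZ, Z), add(Z, Z)), mul(SZ, add(add(SSZ, Z), add(Z, Z))))
  →2  add(add(S(add(SZ, Z)), add(Z, Z)), mul(SZ, add(add(SSZ, Z), add(Z, Z))))
  →3  add(S(add(add(SZ, Z), add(Z, Z))), mul(SZ, add(add(SSZ, Z), add(Z, Z))))
  →4  S(add(add(add(SZ, Z), add(Z, Z)), mul(SZ, add(add(SSZ, Z), add(Z, Z)))))
  →5  S(add(add(S(add(Z, Z)), add(Z, Z)), mul(SZ, add(add(SSZ, Z), add(Z, Z)))))
  →6  S(add(S(add(add(Z, Z), add(Z, Z))), mul(SZ, add(add(SSZ, Z), add(Z, Z)))))
  →7  S(S(add(add(add(Z, Z), add(Z, Z)), mul(SZ, add(add(SSZ, Z), add(Z, Z))))))
  →8  S(S(add(add(Z, add(Z, Z)), mul(SZ, add(add(SSZ, Z), add(Z, Z))))))
  →9  S(S(add(add(Z, Z), mul(SZ, add(add(SSZ, Z), add(Z, Z))))))
  →10  S(S(add(Z, mul(SZ, add(add(SSZ, Z), add(Z, Z))))))
  →11  S(S(mul(SZ, add(add(SSZ, Z), add(Z, Z)))))
  →12  S(S(add(add(add(SSZ, Z), add(Z, Z)), mul(Z, add(add(SSZ, Z), add(Z, Z))))))
  →13  S(S(add(add(S(add(SZ, Z)), add(Z, Z)), mul(Z, add(add(SSZ, Z), add(Z, Z))))))
  →14  S(S(add(S(add(add(SZ, Z), add(Z, Z))), mul(Z, add(add(SSZ, Z), add(Z, Z))))))
  →15  S(S(S(add(add(add(SZ, Z), add(Z, Z)), mul(Z, add(add(SSZ, Z), add(Z, Z)))))))
  →16  S(S(S(add(add(S(add(Z, Z)), add(Z, Z)), mul(Z, add(add(SSZ, Z), add(Z, Z)))))))
  →17  S(S(S(add(S(add(add(Z, Z), add(Z, Z))), mul(Z, add(add(SSZ, Z), add(Z, Z)))))))
  →18  S(S(S(S(add(add(add(Z, Z), add(Z, Z)), mul(Z, add(add(SSZ, Z), add(Z, Z))))))))
  →19  S(S(S(S(add(add(Z, add(Z, Z)), mul(Z, add(add(SSZ, Z), add(Z, Z))))))))
  →20  S(S(S(S(add(add(Z, Z), mul(Z, add(add(SSZ, Z), add(Z, Z))))))))
  →21  S(S(S(S(add(Z, mul(Z, add(add(SSZ, Z), add(Z, Z))))))))
  →22  S(S(S(S(mul(Z, add(add(SSZ, Z), add(Z, Z)))))))
  →23  S^4(Z)

Answer: DIFFERENT — A ⇓ S^8(Z), B ⇓ S^4(Z)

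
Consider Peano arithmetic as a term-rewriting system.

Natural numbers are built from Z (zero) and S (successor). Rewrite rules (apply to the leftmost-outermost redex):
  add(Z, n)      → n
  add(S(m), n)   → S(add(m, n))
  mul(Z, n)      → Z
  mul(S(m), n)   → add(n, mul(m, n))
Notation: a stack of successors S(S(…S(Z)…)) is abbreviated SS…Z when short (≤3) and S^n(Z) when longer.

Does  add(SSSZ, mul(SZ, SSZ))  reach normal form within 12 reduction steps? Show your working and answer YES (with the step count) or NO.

Answer: YES — reaches normal form S^5(Z) in 9 ≤ 12 steps

Derivation:
  start: add(SSSZ, mul(SZ, SSZ))
  step 1: S(add(SSZ, mul(SZ, SSZ)))
  step 2: S(S(add(SZ, mul(SZ, SSZ))))
  step 3: S(S(S(add(Z, mul(SZ, SSZ)))))
  step 4: S(S(S(mul(SZ, SSZ))))
  step 5: S(S(S(add(SSZ, mul(Z, SSZ)))))
  step 6: S(S(S(S(add(SZ, mul(Z, SSZ))))))
  step 7: S(S(S(S(S(add(Z, mul(Z, SSZ)))))))
  step 8: S(S(S(S(S(mul(Z, SSZ))))))
  step 9: S^5(Z)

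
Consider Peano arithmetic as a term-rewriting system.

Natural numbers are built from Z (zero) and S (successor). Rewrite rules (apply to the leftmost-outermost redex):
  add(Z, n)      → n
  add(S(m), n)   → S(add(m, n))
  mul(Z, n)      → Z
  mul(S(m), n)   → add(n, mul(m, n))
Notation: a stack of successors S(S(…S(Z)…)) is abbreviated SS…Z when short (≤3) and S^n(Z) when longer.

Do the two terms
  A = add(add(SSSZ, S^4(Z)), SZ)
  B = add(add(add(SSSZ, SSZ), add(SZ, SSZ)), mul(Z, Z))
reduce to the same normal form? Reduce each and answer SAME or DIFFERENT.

Term A:
  start: add(add(SSSZ, S^4(Z)), SZ)
  [1] add(S(add(SSZ, S^4(Z))), SZ)
  [2] S(add(add(SSZ, S^4(Z)), SZ))
  [3] S(add(S(add(SZ, S^4(Z))), SZ))
  [4] S(S(add(add(SZ, S^4(Z)), SZ)))
  [5] S(S(add(S(add(Z, S^4(Z))), SZ)))
  [6] S(S(S(add(add(Z, S^4(Z)), SZ))))
  [7] S(S(S(add(S^4(Z), SZ))))
  [8] S(S(S(S(add(SSSZ, SZ)))))
  [9] S(S(S(S(S(add(SSZ, SZ))))))
  [10] S(S(S(S(S(S(add(SZ, SZ)))))))
  [11] S(S(S(S(S(S(S(add(Z, SZ))))))))
  [12] S^8(Z)

Term B:
  start: add(add(add(SSSZ, SSZ), add(SZ, SSZ)), mul(Z, Z))
  [1] add(add(S(add(SSZ, SSZ)), add(SZ, SSZ)), mul(Z, Z))
  [2] add(S(add(add(SSZ, SSZ), add(SZ, SSZ))), mul(Z, Z))
  [3] S(add(add(add(SSZ, SSZ), add(SZ, SSZ)), mul(Z, Z)))
  [4] S(add(add(S(add(SZ, SSZ)), add(SZ, SSZ)), mul(Z, Z)))
  [5] S(add(S(add(add(SZ, SSZ), add(SZ, SSZ))), mul(Z, Z)))
  [6] S(S(add(add(add(SZ, SSZ), add(SZ, SSZ)), mul(Z, Z))))
  [7] S(S(add(add(S(add(Z, SSZ)), add(SZ, SSZ)), mul(Z, Z))))
  [8] S(S(add(S(add(add(Z, SSZ), add(SZ, SSZ))), mul(Z, Z))))
  [9] S(S(S(add(add(add(Z, SSZ), add(SZ, SSZ)), mul(Z, Z)))))
  [10] S(S(S(add(add(SSZ, add(SZ, SSZ)), mul(Z, Z)))))
  [11] S(S(S(add(S(add(SZ, add(SZ, SSZ))), mul(Z, Z)))))
  [12] S(S(S(S(add(add(SZ, add(SZ, SSZ)), mul(Z, Z))))))
  [13] S(S(S(S(add(S(add(Z, add(SZ, SSZ))), mul(Z, Z))))))
  [14] S(S(S(S(S(add(add(Z, add(SZ, SSZ)), mul(Z, Z)))))))
  [15] S(S(S(S(S(add(add(SZ, SSZ), mul(Z, Z)))))))
  [16] S(S(S(S(S(add(S(add(Z, SSZ)), mul(Z, Z)))))))
  [17] S(S(S(S(S(S(add(add(Z, SSZ), mul(Z, Z))))))))
  [18] S(S(S(S(S(S(add(SSZ, mul(Z, Z))))))))
  [19] S(S(S(S(S(S(S(add(SZ, mul(Z, Z)))))))))
  [20] S(S(S(S(S(S(S(S(add(Z, mul(Z, Z))))))))))
  [21] S(S(S(S(S(S(S(S(mul(Z, Z)))))))))
  [22] S^8(Z)

Answer: SAME — A ⇓ S^8(Z), B ⇓ S^8(Z)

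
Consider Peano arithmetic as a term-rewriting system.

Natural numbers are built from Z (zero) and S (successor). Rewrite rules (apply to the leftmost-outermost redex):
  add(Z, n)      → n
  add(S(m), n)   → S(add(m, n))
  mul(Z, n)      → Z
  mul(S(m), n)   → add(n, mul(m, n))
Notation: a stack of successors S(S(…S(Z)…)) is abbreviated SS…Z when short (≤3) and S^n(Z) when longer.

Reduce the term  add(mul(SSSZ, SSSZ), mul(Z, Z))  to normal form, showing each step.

  start: add(mul(SSSZ, SSSZ), mul(Z, Z))
  →1  add(add(SSSZ, mul(SSZ, SSSZ)), mul(Z, Z))
  →2  add(S(add(SSZ, mul(SSZ, SSSZ))), mul(Z, Z))
  →3  S(add(add(SSZ, mul(SSZ, SSSZ)), mul(Z, Z)))
  →4  S(add(S(add(SZ, mul(SSZ, SSSZ))), mul(Z, Z)))
  →5  S(S(add(add(SZ, mul(SSZ, SSSZ)), mul(Z, Z))))
  →6  S(S(add(S(add(Z, mul(SSZ, SSSZ))), mul(Z, Z))))
  →7  S(S(S(add(add(Z, mul(SSZ, SSSZ)), mul(Z, Z)))))
  →8  S(S(S(add(mul(SSZ, SSSZ), mul(Z, Z)))))
  →9  S(S(S(add(add(SSSZ, mul(SZ, SSSZ)), mul(Z, Z)))))
  →10  S(S(S(add(S(add(SSZ, mul(SZ, SSSZ))), mul(Z, Z)))))
  →11  S(S(S(S(add(add(SSZ, mul(SZ, SSSZ)), mul(Z, Z))))))
  →12  S(S(S(S(add(S(add(SZ, mul(SZ, SSSZ))), mul(Z, Z))))))
  →13  S(S(S(S(S(add(add(SZ, mul(SZ, SSSZ)), mul(Z, Z)))))))
  →14  S(S(S(S(S(add(S(add(Z, mul(SZ, SSSZ))), mul(Z, Z)))))))
  →15  S(S(S(S(S(S(add(add(Z, mul(SZ, SSSZ)), mul(Z, Z))))))))
  →16  S(S(S(S(S(S(add(mul(SZ, SSSZ), mul(Z, Z))))))))
  →17  S(S(S(S(S(S(add(add(SSSZ, mul(Z, SSSZ)), mul(Z, Z))))))))
  →18  S(S(S(S(S(S(add(S(add(SSZ, mul(Z, SSSZ))), mul(Z, Z))))))))
  →19  S(S(S(S(S(S(S(add(add(SSZ, mul(Z, SSSZ)), mul(Z, Z)))))))))
  →20  S(S(S(S(S(S(S(add(S(add(SZ, mul(Z, SSSZ))), mul(Z, Z)))))))))
  →21  S(S(S(S(S(S(S(S(add(add(SZ, mul(Z, SSSZ)), mul(Z, Z))))))))))
  →22  S(S(S(S(S(S(S(S(add(S(add(Z, mul(Z, SSSZ))), mul(Z, Z))))))))))
  →23  S(S(S(S(S(S(S(S(S(add(add(Z, mul(Z, SSSZ)), mul(Z, Z)))))))))))
  →24  S(S(S(S(S(S(S(S(S(add(mul(Z, SSSZ), mul(Z, Z)))))))))))
  →25  S(S(S(S(S(S(S(S(S(add(Z, mul(Z, Z)))))))))))
  →26  S(S(S(S(S(S(S(S(S(mul(Z, Z))))))))))
  →27  S^9(Z)

Answer: normal form = S^9(Z)  (in 27 steps)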